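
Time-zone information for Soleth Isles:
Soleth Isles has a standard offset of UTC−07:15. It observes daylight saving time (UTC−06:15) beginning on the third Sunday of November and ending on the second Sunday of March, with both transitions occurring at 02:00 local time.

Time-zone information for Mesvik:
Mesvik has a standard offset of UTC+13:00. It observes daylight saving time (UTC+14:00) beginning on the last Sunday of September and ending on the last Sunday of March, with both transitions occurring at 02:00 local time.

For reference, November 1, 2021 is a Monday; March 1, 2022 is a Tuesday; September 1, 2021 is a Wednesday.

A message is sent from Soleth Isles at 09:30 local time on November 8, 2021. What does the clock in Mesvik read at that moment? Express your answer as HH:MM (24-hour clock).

1 November 2021 is a Monday, so the first Sunday is November 7 and the third is November 21.
1 March 2022 is a Tuesday, so the first Sunday is March 6 and the second is March 13.
Daylight saving runs 21 November 2021 – 13 March 2022; November 8, 2021 is outside that window, so Soleth Isles is on standard time at UTC−07:15.
09:30 Soleth Isles + 7h15m = 16:45 UTC.
1 September 2021 is a Wednesday, so Sundays fall on 5, 12, 19, 26; the last is September 26.
1 March 2022 is a Tuesday, so Sundays fall on 6, 13, 20, 27; the last is March 27.
At the standard offset (UTC+13:00), 16:45 UTC + 13h = 05:45 Mesvik standard time (rolling into the next day, 9 November 2021).
The standard-time date in Mesvik, November 9, 2021, falls between 26 September 2021 and 27 March 2022, so daylight saving is in effect and Mesvik is at UTC+14:00.
16:45 UTC + 14h = 06:45 Mesvik (rolling into the next day, 9 November 2021).

06:45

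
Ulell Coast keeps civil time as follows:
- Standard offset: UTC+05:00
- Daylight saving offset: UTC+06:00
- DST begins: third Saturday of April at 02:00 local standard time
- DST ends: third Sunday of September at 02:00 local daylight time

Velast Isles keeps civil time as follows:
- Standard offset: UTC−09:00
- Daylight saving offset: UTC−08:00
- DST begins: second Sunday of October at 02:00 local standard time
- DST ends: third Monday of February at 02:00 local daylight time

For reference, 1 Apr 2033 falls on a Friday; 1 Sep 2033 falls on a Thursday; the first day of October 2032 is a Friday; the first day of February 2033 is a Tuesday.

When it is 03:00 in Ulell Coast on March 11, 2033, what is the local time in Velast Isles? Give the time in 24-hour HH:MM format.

1 April 2033 is a Friday, so the first Saturday is April 2 and the third is April 16.
1 September 2033 is a Thursday, so the first Sunday is September 4 and the third is September 18.
March 11, 2033 is outside the daylight-saving period (16 April – 18 September), so Ulell Coast is on standard time, UTC+05:00.
03:00 Ulell Coast − 5h = 22:00 UTC (rolling into the previous day, 10 March 2033).
1 October 2032 is a Friday, so the first Sunday is October 3 and the second is October 10.
1 February 2033 is a Tuesday, so the first Monday is February 7 and the third is February 21.
At the standard offset (UTC−09:00), 22:00 UTC − 9h = 13:00 Velast Isles standard time.
The standard-time date in Velast Isles, March 10, 2033, is outside the daylight-saving period (10 October 2032 – 21 February 2033), so Velast Isles is on standard time, UTC−09:00.
22:00 UTC − 9h = 13:00 Velast Isles.

13:00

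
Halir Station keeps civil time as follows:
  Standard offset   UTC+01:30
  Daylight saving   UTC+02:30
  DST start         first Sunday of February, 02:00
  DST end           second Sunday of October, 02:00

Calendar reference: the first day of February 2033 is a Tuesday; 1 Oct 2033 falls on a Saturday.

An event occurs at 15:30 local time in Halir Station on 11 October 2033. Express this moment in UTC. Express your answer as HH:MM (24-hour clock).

1 February 2033 is a Tuesday, so the first Sunday is February 6.
1 October 2033 is a Saturday, so the first Sunday is October 2 and the second is October 9.
11 October 2033 does not fall between 6 February and 9 October, so daylight saving is not in effect and Halir Station is at UTC+01:30.
15:30 local − 1h30m = 14:00 UTC.

14:00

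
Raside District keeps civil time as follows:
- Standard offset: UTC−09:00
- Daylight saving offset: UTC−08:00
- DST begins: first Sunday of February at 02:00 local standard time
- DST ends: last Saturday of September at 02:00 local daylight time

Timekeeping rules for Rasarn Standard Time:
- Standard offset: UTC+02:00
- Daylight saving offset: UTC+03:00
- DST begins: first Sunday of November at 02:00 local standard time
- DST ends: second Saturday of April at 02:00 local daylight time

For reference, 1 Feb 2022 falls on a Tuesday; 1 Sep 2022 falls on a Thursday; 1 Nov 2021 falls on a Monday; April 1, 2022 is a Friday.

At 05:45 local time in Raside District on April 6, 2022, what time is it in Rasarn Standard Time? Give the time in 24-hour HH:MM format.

16:45

1 February 2022 is a Tuesday, so the first Sunday is February 6.
1 September 2022 is a Thursday, so Saturdays fall on 3, 10, 17, 24; the last is September 24.
April 6, 2022 lies within the daylight-saving period (6 February – 24 September), so Raside District is on daylight time, UTC−08:00.
05:45 Raside District + 8h = 13:45 UTC.
1 November 2021 is a Monday, so the first Sunday is November 7.
1 April 2022 is a Friday, so the first Saturday is April 2 and the second is April 9.
At the standard offset (UTC+02:00), 13:45 UTC + 2h = 15:45 Rasarn Standard Time standard time.
The standard-time date in Rasarn Standard Time, April 6, 2022, falls between 7 November 2021 and 9 April 2022, so daylight saving is in effect and Rasarn Standard Time is at UTC+03:00.
13:45 UTC + 3h = 16:45 Rasarn Standard Time.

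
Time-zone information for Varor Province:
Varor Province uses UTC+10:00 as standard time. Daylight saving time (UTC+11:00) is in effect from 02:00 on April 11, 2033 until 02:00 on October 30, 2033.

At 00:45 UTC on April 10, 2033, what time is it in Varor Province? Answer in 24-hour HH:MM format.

10:45

At the standard offset (UTC+10:00), 00:45 UTC + 10h = 10:45 Varor Province standard time.
Daylight saving runs 11 April – 30 October; the standard-time date in Varor Province, April 10, 2033, is outside that window, so Varor Province is on standard time at UTC+10:00.
00:45 UTC + 10h = 10:45 local.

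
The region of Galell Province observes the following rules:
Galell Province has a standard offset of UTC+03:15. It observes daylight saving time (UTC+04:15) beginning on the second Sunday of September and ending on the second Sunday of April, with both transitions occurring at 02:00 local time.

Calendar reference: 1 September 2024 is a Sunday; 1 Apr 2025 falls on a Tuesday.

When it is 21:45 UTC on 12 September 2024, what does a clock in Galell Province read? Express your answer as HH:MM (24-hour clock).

1 September 2024 is a Sunday, so the first Sunday is September 1 and the second is September 8.
1 April 2025 is a Tuesday, so the first Sunday is April 6 and the second is April 13.
At the standard offset (UTC+03:15), 21:45 UTC + 3h15m = 01:00 Galell Province standard time (rolling into the next day, 13 September 2024).
The standard-time date in Galell Province, 13 September 2024, lies within the daylight-saving period (8 September 2024 – 13 April 2025), so Galell Province is on daylight time, UTC+04:15.
21:45 UTC + 4h15m = 02:00 local (rolling into the next day, 13 September 2024).

02:00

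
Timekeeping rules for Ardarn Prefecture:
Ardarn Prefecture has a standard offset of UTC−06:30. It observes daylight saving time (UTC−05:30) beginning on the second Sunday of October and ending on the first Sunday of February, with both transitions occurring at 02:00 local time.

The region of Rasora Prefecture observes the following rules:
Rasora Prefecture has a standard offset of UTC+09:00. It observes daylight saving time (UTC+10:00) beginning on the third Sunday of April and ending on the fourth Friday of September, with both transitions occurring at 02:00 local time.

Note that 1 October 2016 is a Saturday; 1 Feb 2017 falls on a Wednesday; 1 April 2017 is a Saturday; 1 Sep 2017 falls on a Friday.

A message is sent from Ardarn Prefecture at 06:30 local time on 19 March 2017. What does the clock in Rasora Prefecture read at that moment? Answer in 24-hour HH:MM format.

22:00

1 October 2016 is a Saturday, so the first Sunday is October 2 and the second is October 9.
1 February 2017 is a Wednesday, so the first Sunday is February 5.
19 March 2017 does not fall between 9 October 2016 and 5 February 2017, so daylight saving is not in effect and Ardarn Prefecture is at UTC−06:30.
06:30 Ardarn Prefecture + 6h30m = 13:00 UTC.
1 April 2017 is a Saturday, so the first Sunday is April 2 and the third is April 16.
1 September 2017 is a Friday, so the first Friday is September 1 and the fourth is September 22.
At the standard offset (UTC+09:00), 13:00 UTC + 9h = 22:00 Rasora Prefecture standard time.
The standard-time date in Rasora Prefecture, 19 March 2017, is outside the daylight-saving period (16 April – 22 September), so Rasora Prefecture is on standard time, UTC+09:00.
13:00 UTC + 9h = 22:00 Rasora Prefecture.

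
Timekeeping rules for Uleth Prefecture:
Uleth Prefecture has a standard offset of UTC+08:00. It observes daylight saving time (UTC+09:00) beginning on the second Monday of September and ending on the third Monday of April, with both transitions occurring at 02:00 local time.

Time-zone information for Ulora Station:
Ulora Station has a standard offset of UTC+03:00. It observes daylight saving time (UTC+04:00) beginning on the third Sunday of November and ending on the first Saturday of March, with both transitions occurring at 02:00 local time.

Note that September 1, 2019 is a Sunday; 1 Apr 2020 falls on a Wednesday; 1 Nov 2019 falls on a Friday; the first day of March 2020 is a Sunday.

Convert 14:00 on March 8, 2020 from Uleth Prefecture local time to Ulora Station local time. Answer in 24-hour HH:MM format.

1 September 2019 is a Sunday, so the first Monday is September 2 and the second is September 9.
1 April 2020 is a Wednesday, so the first Monday is April 6 and the third is April 20.
Daylight saving runs 9 September 2019 – 20 April 2020; March 8, 2020 is inside that window, so Uleth Prefecture is at UTC+09:00.
14:00 Uleth Prefecture − 9h = 05:00 UTC.
1 November 2019 is a Friday, so the first Sunday is November 3 and the third is November 17.
1 March 2020 is a Sunday, so the first Saturday is March 7.
At the standard offset (UTC+03:00), 05:00 UTC + 3h = 08:00 Ulora Station standard time.
Daylight saving runs 17 November 2019 – 7 March 2020; the standard-time date in Ulora Station, March 8, 2020, is outside that window, so Ulora Station is on standard time at UTC+03:00.
05:00 UTC + 3h = 08:00 Ulora Station.

08:00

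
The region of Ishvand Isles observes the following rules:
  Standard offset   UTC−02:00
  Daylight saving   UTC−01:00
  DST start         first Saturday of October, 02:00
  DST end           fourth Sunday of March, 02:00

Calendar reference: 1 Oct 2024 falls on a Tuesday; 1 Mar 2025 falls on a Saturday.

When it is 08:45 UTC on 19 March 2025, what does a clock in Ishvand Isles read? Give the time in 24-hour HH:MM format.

1 October 2024 is a Tuesday, so the first Saturday is October 5.
1 March 2025 is a Saturday, so the first Sunday is March 2 and the fourth is March 23.
At the standard offset (UTC−02:00), 08:45 UTC − 2h = 06:45 Ishvand Isles standard time.
The standard-time date in Ishvand Isles, 19 March 2025, falls between 5 October 2024 and 23 March 2025, so daylight saving is in effect and Ishvand Isles is at UTC−01:00.
08:45 UTC − 1h = 07:45 local.

07:45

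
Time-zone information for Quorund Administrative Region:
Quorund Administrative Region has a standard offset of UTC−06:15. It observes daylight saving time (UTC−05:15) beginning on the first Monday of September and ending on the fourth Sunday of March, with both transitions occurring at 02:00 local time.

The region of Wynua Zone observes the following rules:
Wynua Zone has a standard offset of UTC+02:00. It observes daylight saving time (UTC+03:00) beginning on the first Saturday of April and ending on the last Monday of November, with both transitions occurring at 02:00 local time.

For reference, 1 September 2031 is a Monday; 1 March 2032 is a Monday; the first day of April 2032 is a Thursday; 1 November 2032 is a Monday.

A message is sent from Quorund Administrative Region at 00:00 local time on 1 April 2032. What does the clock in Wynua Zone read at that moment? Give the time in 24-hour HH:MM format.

08:15

1 September 2031 is a Monday, so the first Monday is September 1.
1 March 2032 is a Monday, so the first Sunday is March 7 and the fourth is March 28.
Daylight saving runs 1 September 2031 – 28 March 2032; 1 April 2032 is outside that window, so Quorund Administrative Region is on standard time at UTC−06:15.
00:00 Quorund Administrative Region + 6h15m = 06:15 UTC.
1 April 2032 is a Thursday, so the first Saturday is April 3.
1 November 2032 is a Monday, so Mondays fall on 1, 8, 15, 22, 29; the last is November 29.
At the standard offset (UTC+02:00), 06:15 UTC + 2h = 08:15 Wynua Zone standard time.
Daylight saving runs 3 April – 29 November; the standard-time date in Wynua Zone, 1 April 2032, is outside that window, so Wynua Zone is on standard time at UTC+02:00.
06:15 UTC + 2h = 08:15 Wynua Zone.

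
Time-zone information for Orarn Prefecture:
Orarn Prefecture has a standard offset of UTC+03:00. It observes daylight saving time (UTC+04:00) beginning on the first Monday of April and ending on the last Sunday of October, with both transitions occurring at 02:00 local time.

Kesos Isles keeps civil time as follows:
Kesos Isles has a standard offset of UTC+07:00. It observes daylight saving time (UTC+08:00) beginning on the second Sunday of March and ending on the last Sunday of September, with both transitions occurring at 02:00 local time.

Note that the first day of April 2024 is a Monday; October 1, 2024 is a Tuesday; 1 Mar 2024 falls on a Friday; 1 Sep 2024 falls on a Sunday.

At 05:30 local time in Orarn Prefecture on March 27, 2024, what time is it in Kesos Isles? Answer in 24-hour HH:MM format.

1 April 2024 is a Monday, so the first Monday is April 1.
1 October 2024 is a Tuesday, so Sundays fall on 6, 13, 20, 27; the last is October 27.
Daylight saving runs 1 April – 27 October; March 27, 2024 is outside that window, so Orarn Prefecture is on standard time at UTC+03:00.
05:30 Orarn Prefecture − 3h = 02:30 UTC.
1 March 2024 is a Friday, so the first Sunday is March 3 and the second is March 10.
1 September 2024 is a Sunday, so Sundays fall on 1, 8, 15, 22, 29; the last is September 29.
At the standard offset (UTC+07:00), 02:30 UTC + 7h = 09:30 Kesos Isles standard time.
The standard-time date in Kesos Isles, March 27, 2024, falls between 10 March and 29 September, so daylight saving is in effect and Kesos Isles is at UTC+08:00.
02:30 UTC + 8h = 10:30 Kesos Isles.

10:30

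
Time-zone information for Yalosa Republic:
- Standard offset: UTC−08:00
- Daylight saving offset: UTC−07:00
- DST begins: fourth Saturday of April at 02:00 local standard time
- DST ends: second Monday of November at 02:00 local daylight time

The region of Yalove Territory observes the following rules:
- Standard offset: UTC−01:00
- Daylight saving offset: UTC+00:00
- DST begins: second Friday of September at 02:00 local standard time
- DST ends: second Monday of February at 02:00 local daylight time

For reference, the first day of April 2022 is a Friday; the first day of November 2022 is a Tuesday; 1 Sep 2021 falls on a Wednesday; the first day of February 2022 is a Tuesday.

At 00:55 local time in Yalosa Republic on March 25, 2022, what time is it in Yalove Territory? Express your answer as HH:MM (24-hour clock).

1 April 2022 is a Friday, so the first Saturday is April 2 and the fourth is April 23.
1 November 2022 is a Tuesday, so the first Monday is November 7 and the second is November 14.
March 25, 2022 does not fall between 23 April and 14 November, so daylight saving is not in effect and Yalosa Republic is at UTC−08:00.
00:55 Yalosa Republic + 8h = 08:55 UTC.
1 September 2021 is a Wednesday, so the first Friday is September 3 and the second is September 10.
1 February 2022 is a Tuesday, so the first Monday is February 7 and the second is February 14.
At the standard offset (UTC−01:00), 08:55 UTC − 1h = 07:55 Yalove Territory standard time.
Daylight saving runs 10 September 2021 – 14 February 2022; the standard-time date in Yalove Territory, March 25, 2022, is outside that window, so Yalove Territory is on standard time at UTC−01:00.
08:55 UTC − 1h = 07:55 Yalove Territory.

07:55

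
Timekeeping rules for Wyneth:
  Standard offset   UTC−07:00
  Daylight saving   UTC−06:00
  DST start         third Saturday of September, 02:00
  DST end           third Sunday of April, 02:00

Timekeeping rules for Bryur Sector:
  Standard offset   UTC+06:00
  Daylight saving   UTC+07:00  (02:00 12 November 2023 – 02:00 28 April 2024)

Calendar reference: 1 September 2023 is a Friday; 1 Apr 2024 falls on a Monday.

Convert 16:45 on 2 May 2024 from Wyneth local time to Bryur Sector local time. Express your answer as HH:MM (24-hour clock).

1 September 2023 is a Friday, so the first Saturday is September 2 and the third is September 16.
1 April 2024 is a Monday, so the first Sunday is April 7 and the third is April 21.
2 May 2024 is outside the daylight-saving period (16 September 2023 – 21 April 2024), so Wyneth is on standard time, UTC−07:00.
16:45 Wyneth + 7h = 23:45 UTC.
At the standard offset (UTC+06:00), 23:45 UTC + 6h = 05:45 Bryur Sector standard time (rolling into the next day, 3 May 2024).
The standard-time date in Bryur Sector, 3 May 2024, does not fall between 12 November 2023 and 28 April 2024, so daylight saving is not in effect and Bryur Sector is at UTC+06:00.
23:45 UTC + 6h = 05:45 Bryur Sector (rolling into the next day, 3 May 2024).

05:45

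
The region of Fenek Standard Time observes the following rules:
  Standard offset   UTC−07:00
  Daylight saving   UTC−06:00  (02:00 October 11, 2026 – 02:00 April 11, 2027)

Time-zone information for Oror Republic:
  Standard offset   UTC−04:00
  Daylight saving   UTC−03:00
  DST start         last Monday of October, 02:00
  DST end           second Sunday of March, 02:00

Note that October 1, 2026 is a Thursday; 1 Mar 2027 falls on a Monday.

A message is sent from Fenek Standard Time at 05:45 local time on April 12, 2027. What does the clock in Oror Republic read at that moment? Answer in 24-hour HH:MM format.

08:45

April 12, 2027 is outside the daylight-saving period (11 October 2026 – 11 April 2027), so Fenek Standard Time is on standard time, UTC−07:00.
05:45 Fenek Standard Time + 7h = 12:45 UTC.
1 October 2026 is a Thursday, so Mondays fall on 5, 12, 19, 26; the last is October 26.
1 March 2027 is a Monday, so the first Sunday is March 7 and the second is March 14.
At the standard offset (UTC−04:00), 12:45 UTC − 4h = 08:45 Oror Republic standard time.
The standard-time date in Oror Republic, April 12, 2027, is outside the daylight-saving period (26 October 2026 – 14 March 2027), so Oror Republic is on standard time, UTC−04:00.
12:45 UTC − 4h = 08:45 Oror Republic.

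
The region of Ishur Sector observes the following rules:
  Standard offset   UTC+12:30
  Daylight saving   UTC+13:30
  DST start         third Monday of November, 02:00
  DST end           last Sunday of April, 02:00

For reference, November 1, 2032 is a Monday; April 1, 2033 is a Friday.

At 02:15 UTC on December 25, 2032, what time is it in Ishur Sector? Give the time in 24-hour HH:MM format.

15:45

1 November 2032 is a Monday, so the first Monday is November 1 and the third is November 15.
1 April 2033 is a Friday, so Sundays fall on 3, 10, 17, 24; the last is April 24.
At the standard offset (UTC+12:30), 02:15 UTC + 12h30m = 14:45 Ishur Sector standard time.
Daylight saving runs 15 November 2032 – 24 April 2033; the standard-time date in Ishur Sector, December 25, 2032, is inside that window, so Ishur Sector is at UTC+13:30.
02:15 UTC + 13h30m = 15:45 local.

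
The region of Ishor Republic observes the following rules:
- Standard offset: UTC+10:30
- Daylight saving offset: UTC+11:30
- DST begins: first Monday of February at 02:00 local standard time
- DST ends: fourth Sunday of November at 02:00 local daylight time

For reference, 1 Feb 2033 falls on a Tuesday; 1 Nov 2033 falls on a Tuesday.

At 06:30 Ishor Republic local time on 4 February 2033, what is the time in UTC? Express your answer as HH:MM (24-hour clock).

20:00

1 February 2033 is a Tuesday, so the first Monday is February 7.
1 November 2033 is a Tuesday, so the first Sunday is November 6 and the fourth is November 27.
4 February 2033 is outside the daylight-saving period (7 February – 27 November), so Ishor Republic is on standard time, UTC+10:30.
06:30 local − 10h30m = 20:00 UTC (rolling into the previous day, 3 February 2033).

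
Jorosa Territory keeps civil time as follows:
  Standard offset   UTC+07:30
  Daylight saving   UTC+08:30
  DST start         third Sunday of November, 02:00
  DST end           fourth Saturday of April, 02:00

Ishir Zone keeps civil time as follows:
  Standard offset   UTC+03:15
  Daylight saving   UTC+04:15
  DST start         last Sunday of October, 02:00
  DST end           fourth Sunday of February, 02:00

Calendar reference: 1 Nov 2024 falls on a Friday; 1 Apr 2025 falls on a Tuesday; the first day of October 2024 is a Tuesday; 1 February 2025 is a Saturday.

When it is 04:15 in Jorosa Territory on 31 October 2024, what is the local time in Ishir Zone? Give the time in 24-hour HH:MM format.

01:00

1 November 2024 is a Friday, so the first Sunday is November 3 and the third is November 17.
1 April 2025 is a Tuesday, so the first Saturday is April 5 and the fourth is April 26.
Daylight saving runs 17 November 2024 – 26 April 2025; 31 October 2024 is outside that window, so Jorosa Territory is on standard time at UTC+07:30.
04:15 Jorosa Territory − 7h30m = 20:45 UTC (rolling into the previous day, 30 October 2024).
1 October 2024 is a Tuesday, so Sundays fall on 6, 13, 20, 27; the last is October 27.
1 February 2025 is a Saturday, so the first Sunday is February 2 and the fourth is February 23.
At the standard offset (UTC+03:15), 20:45 UTC + 3h15m = 00:00 Ishir Zone standard time (rolling into the next day, 31 October 2024).
The standard-time date in Ishir Zone, 31 October 2024, falls between 27 October 2024 and 23 February 2025, so daylight saving is in effect and Ishir Zone is at UTC+04:15.
20:45 UTC + 4h15m = 01:00 Ishir Zone (rolling into the next day, 31 October 2024).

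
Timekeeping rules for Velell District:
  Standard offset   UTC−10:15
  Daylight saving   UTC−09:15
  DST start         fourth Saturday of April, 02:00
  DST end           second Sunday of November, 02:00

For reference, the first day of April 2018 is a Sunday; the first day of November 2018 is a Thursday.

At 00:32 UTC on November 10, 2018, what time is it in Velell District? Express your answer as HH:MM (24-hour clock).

1 April 2018 is a Sunday, so the first Saturday is April 7 and the fourth is April 28.
1 November 2018 is a Thursday, so the first Sunday is November 4 and the second is November 11.
At the standard offset (UTC−10:15), 00:32 UTC − 10h15m = 14:17 Velell District standard time (rolling into the previous day, 9 November 2018).
The standard-time date in Velell District, November 9, 2018, falls between 28 April and 11 November, so daylight saving is in effect and Velell District is at UTC−09:15.
00:32 UTC − 9h15m = 15:17 local (rolling into the previous day, 9 November 2018).

15:17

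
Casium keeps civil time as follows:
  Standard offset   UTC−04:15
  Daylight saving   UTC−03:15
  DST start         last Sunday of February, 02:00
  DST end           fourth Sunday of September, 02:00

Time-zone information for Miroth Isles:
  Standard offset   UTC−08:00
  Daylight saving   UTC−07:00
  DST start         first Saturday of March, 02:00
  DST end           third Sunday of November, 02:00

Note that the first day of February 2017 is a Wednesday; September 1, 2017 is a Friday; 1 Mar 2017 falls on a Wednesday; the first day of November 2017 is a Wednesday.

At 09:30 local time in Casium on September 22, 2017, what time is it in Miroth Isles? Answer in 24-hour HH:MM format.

05:45

1 February 2017 is a Wednesday, so Sundays fall on 5, 12, 19, 26; the last is February 26.
1 September 2017 is a Friday, so the first Sunday is September 3 and the fourth is September 24.
September 22, 2017 falls between 26 February and 24 September, so daylight saving is in effect and Casium is at UTC−03:15.
09:30 Casium + 3h15m = 12:45 UTC.
1 March 2017 is a Wednesday, so the first Saturday is March 4.
1 November 2017 is a Wednesday, so the first Sunday is November 5 and the third is November 19.
At the standard offset (UTC−08:00), 12:45 UTC − 8h = 04:45 Miroth Isles standard time.
The standard-time date in Miroth Isles, September 22, 2017, lies within the daylight-saving period (4 March – 19 November), so Miroth Isles is on daylight time, UTC−07:00.
12:45 UTC − 7h = 05:45 Miroth Isles.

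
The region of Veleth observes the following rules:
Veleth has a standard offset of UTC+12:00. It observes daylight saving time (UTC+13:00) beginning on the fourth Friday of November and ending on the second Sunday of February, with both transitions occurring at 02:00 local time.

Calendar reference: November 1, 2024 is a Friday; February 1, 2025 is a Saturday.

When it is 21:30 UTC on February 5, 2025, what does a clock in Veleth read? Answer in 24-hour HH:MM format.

1 November 2024 is a Friday, so the first Friday is November 1 and the fourth is November 22.
1 February 2025 is a Saturday, so the first Sunday is February 2 and the second is February 9.
At the standard offset (UTC+12:00), 21:30 UTC + 12h = 09:30 Veleth standard time (rolling into the next day, 6 February 2025).
Daylight saving runs 22 November 2024 – 9 February 2025; the standard-time date in Veleth, February 6, 2025, is inside that window, so Veleth is at UTC+13:00.
21:30 UTC + 13h = 10:30 local (rolling into the next day, 6 February 2025).

10:30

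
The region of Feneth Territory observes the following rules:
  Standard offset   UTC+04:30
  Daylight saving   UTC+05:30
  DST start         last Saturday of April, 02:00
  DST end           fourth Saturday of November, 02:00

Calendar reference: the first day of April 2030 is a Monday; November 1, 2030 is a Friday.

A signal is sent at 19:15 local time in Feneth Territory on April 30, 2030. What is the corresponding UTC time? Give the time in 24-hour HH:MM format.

1 April 2030 is a Monday, so Saturdays fall on 6, 13, 20, 27; the last is April 27.
1 November 2030 is a Friday, so the first Saturday is November 2 and the fourth is November 23.
Daylight saving runs 27 April – 23 November; April 30, 2030 is inside that window, so Feneth Territory is at UTC+05:30.
19:15 local − 5h30m = 13:45 UTC.

13:45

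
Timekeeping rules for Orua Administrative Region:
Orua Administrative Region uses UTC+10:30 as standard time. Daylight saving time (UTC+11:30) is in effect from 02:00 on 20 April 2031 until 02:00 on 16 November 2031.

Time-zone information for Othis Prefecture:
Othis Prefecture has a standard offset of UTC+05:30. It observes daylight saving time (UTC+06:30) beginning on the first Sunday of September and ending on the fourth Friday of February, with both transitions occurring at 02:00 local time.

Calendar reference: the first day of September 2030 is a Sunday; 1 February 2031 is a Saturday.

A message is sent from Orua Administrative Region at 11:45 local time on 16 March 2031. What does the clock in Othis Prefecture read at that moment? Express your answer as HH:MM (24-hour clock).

Daylight saving runs 20 April – 16 November; 16 March 2031 is outside that window, so Orua Administrative Region is on standard time at UTC+10:30.
11:45 Orua Administrative Region − 10h30m = 01:15 UTC.
1 September 2030 is a Sunday, so the first Sunday is September 1.
1 February 2031 is a Saturday, so the first Friday is February 7 and the fourth is February 28.
At the standard offset (UTC+05:30), 01:15 UTC + 5h30m = 06:45 Othis Prefecture standard time.
The standard-time date in Othis Prefecture, 16 March 2031, is outside the daylight-saving period (1 September 2030 – 28 February 2031), so Othis Prefecture is on standard time, UTC+05:30.
01:15 UTC + 5h30m = 06:45 Othis Prefecture.

06:45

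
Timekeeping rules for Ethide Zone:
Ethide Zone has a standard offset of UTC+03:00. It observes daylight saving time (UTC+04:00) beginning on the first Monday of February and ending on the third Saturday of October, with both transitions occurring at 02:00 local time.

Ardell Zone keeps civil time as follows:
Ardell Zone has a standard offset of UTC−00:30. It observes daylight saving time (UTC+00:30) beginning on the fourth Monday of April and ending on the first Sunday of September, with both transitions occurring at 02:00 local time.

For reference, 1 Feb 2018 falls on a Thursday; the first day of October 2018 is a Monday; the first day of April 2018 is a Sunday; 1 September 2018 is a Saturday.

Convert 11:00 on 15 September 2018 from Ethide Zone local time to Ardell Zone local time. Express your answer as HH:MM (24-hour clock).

1 February 2018 is a Thursday, so the first Monday is February 5.
1 October 2018 is a Monday, so the first Saturday is October 6 and the third is October 20.
15 September 2018 falls between 5 February and 20 October, so daylight saving is in effect and Ethide Zone is at UTC+04:00.
11:00 Ethide Zone − 4h = 07:00 UTC.
1 April 2018 is a Sunday, so the first Monday is April 2 and the fourth is April 23.
1 September 2018 is a Saturday, so the first Sunday is September 2.
At the standard offset (UTC−00:30), 07:00 UTC − 0h30m = 06:30 Ardell Zone standard time.
Daylight saving runs 23 April – 2 September; the standard-time date in Ardell Zone, 15 September 2018, is outside that window, so Ardell Zone is on standard time at UTC−00:30.
07:00 UTC − 0h30m = 06:30 Ardell Zone.

06:30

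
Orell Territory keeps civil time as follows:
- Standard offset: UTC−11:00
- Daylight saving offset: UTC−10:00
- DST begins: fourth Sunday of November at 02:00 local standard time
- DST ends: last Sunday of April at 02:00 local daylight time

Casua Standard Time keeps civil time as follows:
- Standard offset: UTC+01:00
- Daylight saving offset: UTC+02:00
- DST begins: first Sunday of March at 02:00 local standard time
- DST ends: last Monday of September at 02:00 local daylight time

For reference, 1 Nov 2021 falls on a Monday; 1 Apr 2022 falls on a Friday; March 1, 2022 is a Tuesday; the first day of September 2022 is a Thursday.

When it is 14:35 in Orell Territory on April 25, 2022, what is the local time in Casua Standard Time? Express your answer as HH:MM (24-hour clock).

1 November 2021 is a Monday, so the first Sunday is November 7 and the fourth is November 28.
1 April 2022 is a Friday, so Sundays fall on 3, 10, 17, 24; the last is April 24.
April 25, 2022 does not fall between 28 November 2021 and 24 April 2022, so daylight saving is not in effect and Orell Territory is at UTC−11:00.
14:35 Orell Territory + 11h = 01:35 UTC (rolling into the next day, 26 April 2022).
1 March 2022 is a Tuesday, so the first Sunday is March 6.
1 September 2022 is a Thursday, so Mondays fall on 5, 12, 19, 26; the last is September 26.
At the standard offset (UTC+01:00), 01:35 UTC + 1h = 02:35 Casua Standard Time standard time.
The standard-time date in Casua Standard Time, April 26, 2022, lies within the daylight-saving period (6 March – 26 September), so Casua Standard Time is on daylight time, UTC+02:00.
01:35 UTC + 2h = 03:35 Casua Standard Time.

03:35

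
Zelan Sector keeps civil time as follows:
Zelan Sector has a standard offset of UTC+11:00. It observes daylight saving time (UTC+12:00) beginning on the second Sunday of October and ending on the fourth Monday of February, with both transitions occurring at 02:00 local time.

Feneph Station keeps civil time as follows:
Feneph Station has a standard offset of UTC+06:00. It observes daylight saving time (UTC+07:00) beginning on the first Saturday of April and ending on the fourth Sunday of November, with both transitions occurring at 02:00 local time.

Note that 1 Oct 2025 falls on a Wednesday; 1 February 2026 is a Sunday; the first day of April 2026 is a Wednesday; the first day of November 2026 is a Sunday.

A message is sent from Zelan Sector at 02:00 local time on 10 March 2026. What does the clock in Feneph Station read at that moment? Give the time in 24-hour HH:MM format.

1 October 2025 is a Wednesday, so the first Sunday is October 5 and the second is October 12.
1 February 2026 is a Sunday, so the first Monday is February 2 and the fourth is February 23.
10 March 2026 is outside the daylight-saving period (12 October 2025 – 23 February 2026), so Zelan Sector is on standard time, UTC+11:00.
02:00 Zelan Sector − 11h = 15:00 UTC (rolling into the previous day, 9 March 2026).
1 April 2026 is a Wednesday, so the first Saturday is April 4.
1 November 2026 is a Sunday, so the first Sunday is November 1 and the fourth is November 22.
At the standard offset (UTC+06:00), 15:00 UTC + 6h = 21:00 Feneph Station standard time.
Daylight saving runs 4 April – 22 November; the standard-time date in Feneph Station, 9 March 2026, is outside that window, so Feneph Station is on standard time at UTC+06:00.
15:00 UTC + 6h = 21:00 Feneph Station.

21:00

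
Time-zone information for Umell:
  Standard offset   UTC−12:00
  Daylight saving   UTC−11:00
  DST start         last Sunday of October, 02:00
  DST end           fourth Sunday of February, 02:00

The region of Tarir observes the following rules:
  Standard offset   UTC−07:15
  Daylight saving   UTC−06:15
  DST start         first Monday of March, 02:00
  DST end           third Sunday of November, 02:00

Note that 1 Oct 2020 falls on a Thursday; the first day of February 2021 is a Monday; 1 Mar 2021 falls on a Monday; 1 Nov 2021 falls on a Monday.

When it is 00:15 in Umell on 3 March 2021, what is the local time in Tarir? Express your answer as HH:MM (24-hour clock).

1 October 2020 is a Thursday, so Sundays fall on 4, 11, 18, 25; the last is October 25.
1 February 2021 is a Monday, so the first Sunday is February 7 and the fourth is February 28.
3 March 2021 is outside the daylight-saving period (25 October 2020 – 28 February 2021), so Umell is on standard time, UTC−12:00.
00:15 Umell + 12h = 12:15 UTC.
1 March 2021 is a Monday, so the first Monday is March 1.
1 November 2021 is a Monday, so the first Sunday is November 7 and the third is November 21.
At the standard offset (UTC−07:15), 12:15 UTC − 7h15m = 05:00 Tarir standard time.
The standard-time date in Tarir, 3 March 2021, falls between 1 March and 21 November, so daylight saving is in effect and Tarir is at UTC−06:15.
12:15 UTC − 6h15m = 06:00 Tarir.

06:00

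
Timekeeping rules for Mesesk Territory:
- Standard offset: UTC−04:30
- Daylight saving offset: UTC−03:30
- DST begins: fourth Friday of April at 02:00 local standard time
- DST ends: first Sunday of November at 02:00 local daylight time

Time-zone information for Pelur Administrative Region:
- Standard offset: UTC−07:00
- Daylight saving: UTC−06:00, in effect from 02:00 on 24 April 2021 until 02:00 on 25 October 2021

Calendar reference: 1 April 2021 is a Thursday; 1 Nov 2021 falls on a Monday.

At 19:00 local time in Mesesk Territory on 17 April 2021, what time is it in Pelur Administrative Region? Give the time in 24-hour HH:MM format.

16:30

1 April 2021 is a Thursday, so the first Friday is April 2 and the fourth is April 23.
1 November 2021 is a Monday, so the first Sunday is November 7.
17 April 2021 does not fall between 23 April and 7 November, so daylight saving is not in effect and Mesesk Territory is at UTC−04:30.
19:00 Mesesk Territory + 4h30m = 23:30 UTC.
At the standard offset (UTC−07:00), 23:30 UTC − 7h = 16:30 Pelur Administrative Region standard time.
Daylight saving runs 24 April – 25 October; the standard-time date in Pelur Administrative Region, 17 April 2021, is outside that window, so Pelur Administrative Region is on standard time at UTC−07:00.
23:30 UTC − 7h = 16:30 Pelur Administrative Region.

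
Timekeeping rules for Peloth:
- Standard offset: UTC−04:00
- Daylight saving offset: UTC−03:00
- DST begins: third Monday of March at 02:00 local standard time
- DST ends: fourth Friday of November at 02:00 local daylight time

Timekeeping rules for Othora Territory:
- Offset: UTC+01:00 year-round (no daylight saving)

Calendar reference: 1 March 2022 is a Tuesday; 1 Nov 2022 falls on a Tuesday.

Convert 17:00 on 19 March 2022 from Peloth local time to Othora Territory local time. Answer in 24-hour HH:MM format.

22:00

1 March 2022 is a Tuesday, so the first Monday is March 7 and the third is March 21.
1 November 2022 is a Tuesday, so the first Friday is November 4 and the fourth is November 25.
19 March 2022 is outside the daylight-saving period (21 March – 25 November), so Peloth is on standard time, UTC−04:00.
17:00 Peloth + 4h = 21:00 UTC.
Othora Territory stays on UTC+01:00 all year.
21:00 UTC + 1h = 22:00 Othora Territory.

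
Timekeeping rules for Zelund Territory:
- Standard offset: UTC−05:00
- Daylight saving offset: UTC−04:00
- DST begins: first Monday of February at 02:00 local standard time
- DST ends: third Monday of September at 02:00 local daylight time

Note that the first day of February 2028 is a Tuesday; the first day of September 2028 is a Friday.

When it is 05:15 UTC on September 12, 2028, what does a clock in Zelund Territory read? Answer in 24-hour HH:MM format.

01:15

1 February 2028 is a Tuesday, so the first Monday is February 7.
1 September 2028 is a Friday, so the first Monday is September 4 and the third is September 18.
At the standard offset (UTC−05:00), 05:15 UTC − 5h = 00:15 Zelund Territory standard time.
The standard-time date in Zelund Territory, September 12, 2028, falls between 7 February and 18 September, so daylight saving is in effect and Zelund Territory is at UTC−04:00.
05:15 UTC − 4h = 01:15 local.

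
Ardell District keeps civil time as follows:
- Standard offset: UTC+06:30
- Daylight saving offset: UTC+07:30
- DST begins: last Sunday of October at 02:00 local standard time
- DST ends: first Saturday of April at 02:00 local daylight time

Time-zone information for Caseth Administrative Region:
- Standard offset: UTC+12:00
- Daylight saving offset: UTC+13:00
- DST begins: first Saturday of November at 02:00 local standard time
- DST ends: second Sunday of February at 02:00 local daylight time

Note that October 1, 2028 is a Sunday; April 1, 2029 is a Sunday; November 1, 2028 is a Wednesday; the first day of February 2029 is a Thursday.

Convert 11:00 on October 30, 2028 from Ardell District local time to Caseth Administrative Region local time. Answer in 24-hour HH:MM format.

1 October 2028 is a Sunday, so Sundays fall on 1, 8, 15, 22, 29; the last is October 29.
1 April 2029 is a Sunday, so the first Saturday is April 7.
October 30, 2028 lies within the daylight-saving period (29 October 2028 – 7 April 2029), so Ardell District is on daylight time, UTC+07:30.
11:00 Ardell District − 7h30m = 03:30 UTC.
1 November 2028 is a Wednesday, so the first Saturday is November 4.
1 February 2029 is a Thursday, so the first Sunday is February 4 and the second is February 11.
At the standard offset (UTC+12:00), 03:30 UTC + 12h = 15:30 Caseth Administrative Region standard time.
The standard-time date in Caseth Administrative Region, October 30, 2028, is outside the daylight-saving period (4 November 2028 – 11 February 2029), so Caseth Administrative Region is on standard time, UTC+12:00.
03:30 UTC + 12h = 15:30 Caseth Administrative Region.

15:30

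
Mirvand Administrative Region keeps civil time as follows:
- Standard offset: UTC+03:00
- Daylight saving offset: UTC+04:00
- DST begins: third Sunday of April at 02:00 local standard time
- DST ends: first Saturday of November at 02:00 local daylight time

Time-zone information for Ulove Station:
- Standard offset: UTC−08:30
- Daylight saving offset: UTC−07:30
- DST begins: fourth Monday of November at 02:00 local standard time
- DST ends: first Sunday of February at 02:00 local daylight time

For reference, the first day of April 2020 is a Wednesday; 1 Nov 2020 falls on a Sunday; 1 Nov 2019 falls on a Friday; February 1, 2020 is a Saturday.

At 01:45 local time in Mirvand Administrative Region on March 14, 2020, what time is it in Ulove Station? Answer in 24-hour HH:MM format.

1 April 2020 is a Wednesday, so the first Sunday is April 5 and the third is April 19.
1 November 2020 is a Sunday, so the first Saturday is November 7.
Daylight saving runs 19 April – 7 November; March 14, 2020 is outside that window, so Mirvand Administrative Region is on standard time at UTC+03:00.
01:45 Mirvand Administrative Region − 3h = 22:45 UTC (rolling into the previous day, 13 March 2020).
1 November 2019 is a Friday, so the first Monday is November 4 and the fourth is November 25.
1 February 2020 is a Saturday, so the first Sunday is February 2.
At the standard offset (UTC−08:30), 22:45 UTC − 8h30m = 14:15 Ulove Station standard time.
Daylight saving runs 25 November 2019 – 2 February 2020; the standard-time date in Ulove Station, March 13, 2020, is outside that window, so Ulove Station is on standard time at UTC−08:30.
22:45 UTC − 8h30m = 14:15 Ulove Station.

14:15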